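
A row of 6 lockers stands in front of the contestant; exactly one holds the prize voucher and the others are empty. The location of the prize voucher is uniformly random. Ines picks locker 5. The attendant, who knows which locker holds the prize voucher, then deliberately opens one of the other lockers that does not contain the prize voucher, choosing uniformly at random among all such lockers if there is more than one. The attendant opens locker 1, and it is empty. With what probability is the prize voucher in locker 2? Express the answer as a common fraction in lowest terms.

5/24

Consider each possible location of the prize voucher in turn.
If it is in locker 1 (prior 1/6): the attendant opened locker 1, so this case is ruled out; weight (1/6)·0 = 0.
If it is in any of lockers 2, 3, 4, and 6 (prior 1/6 each): the attendant has 4 equally likely choices, so probability 1/4; weight (1/6)·(1/4) = 1/24 each.
If it is in locker 5 (prior 1/6): the attendant has 5 equally likely choices, so probability 1/5; weight (1/6)·(1/5) = 1/30.
The weights sum to 1/5.
So P(the prize voucher in locker 2 | the attendant opened locker 1) = (1/24) / (1/5) = 5/24.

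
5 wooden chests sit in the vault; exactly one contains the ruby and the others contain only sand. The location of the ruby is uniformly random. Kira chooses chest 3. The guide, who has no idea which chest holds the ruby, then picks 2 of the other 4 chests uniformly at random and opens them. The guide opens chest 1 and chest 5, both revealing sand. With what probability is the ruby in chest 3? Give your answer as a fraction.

Condition on the true location of the ruby.
If it is in either of chests 1 and 5 (prior 1/5 each): that chest was opened and seen not to hold the prize — ruled out; weight (1/5)·0 = 0 each.
If it is in any of chests 2, 3, and 4 (prior 1/5 each): the guide picks exactly this set with probability 1/6 regardless, and none is the prize; weight (1/5)·(1/6) = 1/30 each.
The weights sum to 1/10.
So P(the ruby in chest 3 | the guide opened chest 1 and chest 5) = (1/30) / (1/10) = 1/3.

1/3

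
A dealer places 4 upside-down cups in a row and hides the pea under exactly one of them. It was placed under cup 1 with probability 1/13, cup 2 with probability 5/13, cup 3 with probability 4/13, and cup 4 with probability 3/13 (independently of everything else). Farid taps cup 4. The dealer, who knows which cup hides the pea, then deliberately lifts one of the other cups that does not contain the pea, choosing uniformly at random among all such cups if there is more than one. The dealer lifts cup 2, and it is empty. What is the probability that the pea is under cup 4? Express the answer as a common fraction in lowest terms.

2/7

Consider each possible location of the pea in turn.
If it is under cup 1 (prior 1/13): the dealer has 2 equally likely choices, so probability 1/2; weight (1/13)·(1/2) = 1/26.
If it is under cup 2 (prior 5/13): the dealer opened cup 2, so this case is ruled out; weight (5/13)·0 = 0.
If it is under cup 3 (prior 4/13): the dealer has 2 equally likely choices, so probability 1/2; weight (4/13)·(1/2) = 2/13.
If it is under cup 4 (prior 3/13): the dealer has 3 equally likely choices, so probability 1/3; weight (3/13)·(1/3) = 1/13.
The weights sum to 7/26.
So P(the pea under cup 4 | the dealer opened cup 2) = (1/13) / (7/26) = 2/7.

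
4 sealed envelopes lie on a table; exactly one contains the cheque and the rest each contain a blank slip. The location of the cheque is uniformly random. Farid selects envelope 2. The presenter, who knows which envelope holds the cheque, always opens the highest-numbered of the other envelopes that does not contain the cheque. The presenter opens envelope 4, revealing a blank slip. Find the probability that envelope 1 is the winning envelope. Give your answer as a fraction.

Condition on the true location of the cheque.
If it is in any of envelopes 1, 2, and 3 (prior 1/4 each): envelope 4 is the highest-numbered option available, probability 1; weight (1/4)·1 = 1/4 each.
If it is in envelope 4 (prior 1/4): the presenter opened envelope 4, so this case is ruled out; weight (1/4)·0 = 0.
The weights sum to 3/4.
So P(the cheque in envelope 1 | the presenter opened envelope 4) = (1/4) / (3/4) = 1/3.

1/3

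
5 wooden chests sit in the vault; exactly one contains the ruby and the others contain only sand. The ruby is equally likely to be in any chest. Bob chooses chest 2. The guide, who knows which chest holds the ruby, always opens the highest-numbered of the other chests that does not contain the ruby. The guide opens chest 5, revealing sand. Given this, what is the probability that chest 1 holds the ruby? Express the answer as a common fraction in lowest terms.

1/4

Apply Bayes' rule, conditioning on where the ruby actually is.
If it is in any of chests 1, 2, 3, and 4 (prior 1/5 each): chest 5 is the highest-numbered option available, probability 1; weight (1/5)·1 = 1/5 each.
If it is in chest 5 (prior 1/5): the guide opened chest 5, so this case is ruled out; weight (1/5)·0 = 0.
The weights sum to 4/5.
So P(the ruby in chest 1 | the guide opened chest 5) = (1/5) / (4/5) = 1/4.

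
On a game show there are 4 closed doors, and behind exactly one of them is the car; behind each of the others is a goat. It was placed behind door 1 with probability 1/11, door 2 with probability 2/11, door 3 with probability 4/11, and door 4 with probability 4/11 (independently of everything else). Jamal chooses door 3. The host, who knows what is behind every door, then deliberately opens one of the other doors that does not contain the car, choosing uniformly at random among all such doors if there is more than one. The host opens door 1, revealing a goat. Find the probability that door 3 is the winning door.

4/13

Apply Bayes' rule, conditioning on where the car actually is.
If it is behind door 1 (prior 1/11): the host opened door 1, so this case is ruled out; weight (1/11)·0 = 0.
If it is behind door 2 (prior 2/11): the host has 2 equally likely choices, so probability 1/2; weight (2/11)·(1/2) = 1/11.
If it is behind door 3 (prior 4/11): the host has 3 equally likely choices, so probability 1/3; weight (4/11)·(1/3) = 4/33.
If it is behind door 4 (prior 4/11): the host has 2 equally likely choices, so probability 1/2; weight (4/11)·(1/2) = 2/11.
The weights sum to 13/33.
So P(the car behind door 3 | the host opened door 1) = (4/33) / (13/33) = 4/13.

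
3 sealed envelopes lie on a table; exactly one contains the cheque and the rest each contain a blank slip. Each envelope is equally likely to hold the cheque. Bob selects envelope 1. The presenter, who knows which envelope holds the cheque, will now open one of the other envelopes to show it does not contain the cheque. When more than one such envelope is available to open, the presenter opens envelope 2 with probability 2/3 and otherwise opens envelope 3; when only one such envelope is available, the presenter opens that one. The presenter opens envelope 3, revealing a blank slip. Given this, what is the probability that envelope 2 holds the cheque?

Condition on the true location of the cheque.
If it is in envelope 1 (prior 1/3): envelope 2 is available but not opened, probability 1/3; weight (1/3)·(1/3) = 1/9.
If it is in envelope 2 (prior 1/3): only envelope 3 is available, probability 1; weight (1/3)·1 = 1/3.
If it is in envelope 3 (prior 1/3): the presenter opened envelope 3, so this case is ruled out; weight (1/3)·0 = 0.
The weights sum to 4/9.
So P(the cheque in envelope 2 | the presenter opened envelope 3) = (1/3) / (4/9) = 3/4.

3/4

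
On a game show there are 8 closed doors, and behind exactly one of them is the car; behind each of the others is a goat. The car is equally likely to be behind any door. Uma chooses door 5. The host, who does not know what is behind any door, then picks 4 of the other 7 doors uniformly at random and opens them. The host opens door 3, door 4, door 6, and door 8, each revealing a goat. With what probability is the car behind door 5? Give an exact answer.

1/4

Condition on the true location of the car.
If it is behind any of doors 1, 2, 5, and 7 (prior 1/8 each): the host picks exactly this set with probability 1/35 regardless, and none is the prize; weight (1/8)·(1/35) = 1/280 each.
If it is behind any of doors 3, 4, 6, and 8 (prior 1/8 each): that door was opened and seen not to hold the prize — ruled out; weight (1/8)·0 = 0 each.
The weights sum to 1/70.
So P(the car behind door 5 | the host opened door 3, door 4, door 6, and door 8) = (1/280) / (1/70) = 1/4.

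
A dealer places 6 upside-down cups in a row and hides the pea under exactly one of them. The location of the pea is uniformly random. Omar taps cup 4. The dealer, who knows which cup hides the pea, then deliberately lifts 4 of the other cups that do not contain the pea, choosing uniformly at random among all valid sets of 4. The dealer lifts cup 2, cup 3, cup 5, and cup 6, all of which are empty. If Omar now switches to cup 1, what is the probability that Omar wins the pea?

Consider each possible location of the pea in turn.
If it is under cup 1 (prior 1/6): the dealer has no choice, probability 1; weight (1/6)·1 = 1/6.
If it is under any of cups 2, 3, 5, and 6 (prior 1/6 each): that cup was opened and seen not to hold the prize — ruled out; weight (1/6)·0 = 0 each.
If it is under cup 4 (prior 1/6): the dealer has 5 equally likely choices, so probability 1/5; weight (1/6)·(1/5) = 1/30.
The weights sum to 1/5.
So P(the pea under cup 1 | the dealer opened cup 2, cup 3, cup 5, and cup 6) = (1/6) / (1/5) = 5/6.

5/6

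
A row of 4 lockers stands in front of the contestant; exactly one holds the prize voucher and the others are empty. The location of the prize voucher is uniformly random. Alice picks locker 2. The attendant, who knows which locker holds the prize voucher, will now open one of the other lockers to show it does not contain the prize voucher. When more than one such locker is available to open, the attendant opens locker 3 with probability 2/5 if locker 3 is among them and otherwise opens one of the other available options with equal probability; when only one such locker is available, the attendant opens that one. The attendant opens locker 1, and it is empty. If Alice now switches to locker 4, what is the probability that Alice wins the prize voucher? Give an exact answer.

Condition on the true location of the prize voucher.
If it is in locker 1 (prior 1/4): the attendant opened locker 1, so this case is ruled out; weight (1/4)·0 = 0.
If it is in locker 2 (prior 1/4): locker 3 is available but not opened; locker 1 gets probability (1 − 2/5)/2 = 3/10; weight (1/4)·(3/10) = 3/40.
If it is in locker 3 (prior 1/4): locker 3 holds the prize so is unavailable; the attendant chooses uniformly among the 2 others, probability 1/2; weight (1/4)·(1/2) = 1/8.
If it is in locker 4 (prior 1/4): locker 3 is available but not opened, probability 3/5; weight (1/4)·(3/5) = 3/20.
The weights sum to 7/20.
So P(the prize voucher in locker 4 | the attendant opened locker 1) = (3/20) / (7/20) = 3/7.

3/7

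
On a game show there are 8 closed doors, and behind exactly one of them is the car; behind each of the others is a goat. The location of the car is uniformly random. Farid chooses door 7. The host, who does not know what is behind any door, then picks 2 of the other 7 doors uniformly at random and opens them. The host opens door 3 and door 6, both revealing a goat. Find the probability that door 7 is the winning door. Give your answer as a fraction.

1/6

Consider each possible location of the car in turn.
If it is behind any of doors 1, 2, 4, 5, 7, and 8 (prior 1/8 each): the host picks exactly this set with probability 1/21 regardless, and none is the prize; weight (1/8)·(1/21) = 1/168 each.
If it is behind either of doors 3 and 6 (prior 1/8 each): that door was opened and seen not to hold the prize — ruled out; weight (1/8)·0 = 0 each.
The weights sum to 1/28.
So P(the car behind door 7 | the host opened door 3 and door 6) = (1/168) / (1/28) = 1/6.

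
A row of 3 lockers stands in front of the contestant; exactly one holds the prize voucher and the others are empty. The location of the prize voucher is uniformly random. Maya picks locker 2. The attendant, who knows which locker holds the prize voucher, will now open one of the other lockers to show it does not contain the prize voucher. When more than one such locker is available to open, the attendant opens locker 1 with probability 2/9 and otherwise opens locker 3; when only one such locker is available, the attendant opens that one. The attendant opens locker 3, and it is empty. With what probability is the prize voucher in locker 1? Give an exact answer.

Apply Bayes' rule, conditioning on where the prize voucher actually is.
If it is in locker 1 (prior 1/3): only locker 3 is available, probability 1; weight (1/3)·1 = 1/3.
If it is in locker 2 (prior 1/3): locker 1 is available but not opened, probability 7/9; weight (1/3)·(7/9) = 7/27.
If it is in locker 3 (prior 1/3): the attendant opened locker 3, so this case is ruled out; weight (1/3)·0 = 0.
The weights sum to 16/27.
So P(the prize voucher in locker 1 | the attendant opened locker 3) = (1/3) / (16/27) = 9/16.

9/16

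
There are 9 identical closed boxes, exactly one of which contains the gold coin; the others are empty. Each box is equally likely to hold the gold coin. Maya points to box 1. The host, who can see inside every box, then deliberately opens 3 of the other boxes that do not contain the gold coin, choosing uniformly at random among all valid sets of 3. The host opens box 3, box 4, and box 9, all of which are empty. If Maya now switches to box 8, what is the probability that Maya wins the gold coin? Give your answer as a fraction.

Apply Bayes' rule, conditioning on where the gold coin actually is.
If it is in box 1 (prior 1/9): the host has 56 equally likely choices, so probability 1/56; weight (1/9)·(1/56) = 1/504.
If it is in any of boxes 2, 5, 6, 7, and 8 (prior 1/9 each): the host has 35 equally likely choices, so probability 1/35; weight (1/9)·(1/35) = 1/315 each.
If it is in any of boxes 3, 4, and 9 (prior 1/9 each): that box was opened and seen not to hold the prize — ruled out; weight (1/9)·0 = 0 each.
The weights sum to 1/56.
So P(the gold coin in box 8 | the host opened box 3, box 4, and box 9) = (1/315) / (1/56) = 8/45.

8/45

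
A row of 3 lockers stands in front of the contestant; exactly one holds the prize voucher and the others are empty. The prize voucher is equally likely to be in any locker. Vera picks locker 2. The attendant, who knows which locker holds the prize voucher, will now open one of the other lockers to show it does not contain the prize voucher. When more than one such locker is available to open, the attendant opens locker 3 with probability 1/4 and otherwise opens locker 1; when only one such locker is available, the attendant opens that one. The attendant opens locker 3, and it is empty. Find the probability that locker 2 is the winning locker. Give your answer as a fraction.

1/5

Consider each possible location of the prize voucher in turn.
If it is in locker 1 (prior 1/3): only locker 3 is available, probability 1; weight (1/3)·1 = 1/3.
If it is in locker 2 (prior 1/3): locker 3 is available, opened with probability 1/4; weight (1/3)·(1/4) = 1/12.
If it is in locker 3 (prior 1/3): the attendant opened locker 3, so this case is ruled out; weight (1/3)·0 = 0.
The weights sum to 5/12.
So P(the prize voucher in locker 2 | the attendant opened locker 3) = (1/12) / (5/12) = 1/5.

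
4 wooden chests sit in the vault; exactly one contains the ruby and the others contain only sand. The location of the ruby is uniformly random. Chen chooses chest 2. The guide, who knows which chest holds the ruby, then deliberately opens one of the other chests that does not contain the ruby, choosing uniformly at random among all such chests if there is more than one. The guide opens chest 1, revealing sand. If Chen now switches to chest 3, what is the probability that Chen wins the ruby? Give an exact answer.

3/8

Apply Bayes' rule, conditioning on where the ruby actually is.
If it is in chest 1 (prior 1/4): the guide opened chest 1, so this case is ruled out; weight (1/4)·0 = 0.
If it is in chest 2 (prior 1/4): the guide has 3 equally likely choices, so probability 1/3; weight (1/4)·(1/3) = 1/12.
If it is in either of chests 3 and 4 (prior 1/4 each): the guide has 2 equally likely choices, so probability 1/2; weight (1/4)·(1/2) = 1/8 each.
The weights sum to 1/3.
So P(the ruby in chest 3 | the guide opened chest 1) = (1/8) / (1/3) = 3/8.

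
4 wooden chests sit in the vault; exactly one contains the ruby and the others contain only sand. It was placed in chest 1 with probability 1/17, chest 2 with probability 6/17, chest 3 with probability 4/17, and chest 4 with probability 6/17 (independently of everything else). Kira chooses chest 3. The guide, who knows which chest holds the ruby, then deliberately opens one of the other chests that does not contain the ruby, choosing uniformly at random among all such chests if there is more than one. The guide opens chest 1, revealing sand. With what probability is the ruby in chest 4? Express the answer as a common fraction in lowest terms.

Apply Bayes' rule, conditioning on where the ruby actually is.
If it is in chest 1 (prior 1/17): the guide opened chest 1, so this case is ruled out; weight (1/17)·0 = 0.
If it is in either of chests 2 and 4 (prior 6/17 each): the guide has 2 equally likely choices, so probability 1/2; weight (6/17)·(1/2) = 3/17 each.
If it is in chest 3 (prior 4/17): the guide has 3 equally likely choices, so probability 1/3; weight (4/17)·(1/3) = 4/51.
The weights sum to 22/51.
So P(the ruby in chest 4 | the guide opened chest 1) = (3/17) / (22/51) = 9/22.

9/22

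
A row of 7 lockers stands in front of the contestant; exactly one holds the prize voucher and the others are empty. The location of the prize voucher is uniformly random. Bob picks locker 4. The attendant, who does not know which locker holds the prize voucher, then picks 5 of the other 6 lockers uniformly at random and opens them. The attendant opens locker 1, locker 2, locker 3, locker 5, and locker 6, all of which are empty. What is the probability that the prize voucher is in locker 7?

Apply Bayes' rule, conditioning on where the prize voucher actually is.
If it is in any of lockers 1, 2, 3, 5, and 6 (prior 1/7 each): that locker was opened and seen not to hold the prize — ruled out; weight (1/7)·0 = 0 each.
If it is in either of lockers 4 and 7 (prior 1/7 each): the attendant picks exactly this set with probability 1/6 regardless, and none is the prize; weight (1/7)·(1/6) = 1/42 each.
The weights sum to 1/21.
So P(the prize voucher in locker 7 | the attendant opened locker 1, locker 2, locker 3, locker 5, and locker 6) = (1/42) / (1/21) = 1/2.

1/2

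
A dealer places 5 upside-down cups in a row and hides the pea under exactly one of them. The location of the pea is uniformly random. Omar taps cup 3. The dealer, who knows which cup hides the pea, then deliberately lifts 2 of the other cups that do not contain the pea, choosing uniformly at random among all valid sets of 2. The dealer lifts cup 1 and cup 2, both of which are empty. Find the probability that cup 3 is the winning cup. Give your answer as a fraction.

1/5

Apply Bayes' rule, conditioning on where the pea actually is.
If it is under either of cups 1 and 2 (prior 1/5 each): that cup was opened and seen not to hold the prize — ruled out; weight (1/5)·0 = 0 each.
If it is under cup 3 (prior 1/5): the dealer has 6 equally likely choices, so probability 1/6; weight (1/5)·(1/6) = 1/30.
If it is under either of cups 4 and 5 (prior 1/5 each): the dealer has 3 equally likely choices, so probability 1/3; weight (1/5)·(1/3) = 1/15 each.
The weights sum to 1/6.
So P(the pea under cup 3 | the dealer opened cup 1 and cup 2) = (1/30) / (1/6) = 1/5.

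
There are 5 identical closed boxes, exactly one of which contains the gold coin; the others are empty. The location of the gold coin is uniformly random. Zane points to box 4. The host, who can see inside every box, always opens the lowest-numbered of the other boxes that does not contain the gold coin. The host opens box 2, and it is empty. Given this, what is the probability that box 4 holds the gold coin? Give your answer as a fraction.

Condition on the true location of the gold coin.
If it is in box 1 (prior 1/5): box 2 is the lowest-numbered option available, probability 1; weight (1/5)·1 = 1/5.
If it is in box 2 (prior 1/5): the host opened box 2, so this case is ruled out; weight (1/5)·0 = 0.
If it is in any of boxes 3, 4, and 5 (prior 1/5 each): the host would have opened box 1 instead, probability 0; weight (1/5)·0 = 0 each.
The weights sum to 1/5.
So P(the gold coin in box 4 | the host opened box 2) = 0 / (1/5) = 0.

0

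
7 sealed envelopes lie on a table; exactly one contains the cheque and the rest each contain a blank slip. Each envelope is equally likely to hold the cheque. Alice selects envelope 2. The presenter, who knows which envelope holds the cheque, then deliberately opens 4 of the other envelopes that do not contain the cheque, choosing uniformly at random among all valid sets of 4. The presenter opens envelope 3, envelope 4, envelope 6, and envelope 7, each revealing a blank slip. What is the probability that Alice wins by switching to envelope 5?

Consider each possible location of the cheque in turn.
If it is in either of envelopes 1 and 5 (prior 1/7 each): the presenter has 5 equally likely choices, so probability 1/5; weight (1/7)·(1/5) = 1/35 each.
If it is in envelope 2 (prior 1/7): the presenter has 15 equally likely choices, so probability 1/15; weight (1/7)·(1/15) = 1/105.
If it is in any of envelopes 3, 4, 6, and 7 (prior 1/7 each): that envelope was opened and seen not to hold the prize — ruled out; weight (1/7)·0 = 0 each.
The weights sum to 1/15.
So P(the cheque in envelope 5 | the presenter opened envelope 3, envelope 4, envelope 6, and envelope 7) = (1/35) / (1/15) = 3/7.

3/7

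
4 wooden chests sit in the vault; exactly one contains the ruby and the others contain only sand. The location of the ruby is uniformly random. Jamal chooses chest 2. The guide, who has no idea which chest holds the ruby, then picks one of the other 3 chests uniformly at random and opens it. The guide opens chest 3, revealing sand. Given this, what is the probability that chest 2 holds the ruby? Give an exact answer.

Because the guide chose which chest to open without knowing where the ruby is, the choice is independent of the prize location. Learning that chest 3 does not hold the ruby simply rules out that one location and leaves the remaining 3 chests still equally likely by symmetry.
So P(the ruby in chest 2) = 1/3.

1/3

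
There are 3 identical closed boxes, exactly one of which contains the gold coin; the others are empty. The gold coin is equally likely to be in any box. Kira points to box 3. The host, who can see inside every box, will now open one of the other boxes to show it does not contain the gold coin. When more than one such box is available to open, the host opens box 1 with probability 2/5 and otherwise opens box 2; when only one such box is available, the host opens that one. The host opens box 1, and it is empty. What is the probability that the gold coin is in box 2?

Consider each possible location of the gold coin in turn.
If it is in box 1 (prior 1/3): the host opened box 1, so this case is ruled out; weight (1/3)·0 = 0.
If it is in box 2 (prior 1/3): only box 1 is available, probability 1; weight (1/3)·1 = 1/3.
If it is in box 3 (prior 1/3): box 1 is available, opened with probability 2/5; weight (1/3)·(2/5) = 2/15.
The weights sum to 7/15.
So P(the gold coin in box 2 | the host opened box 1) = (1/3) / (7/15) = 5/7.

5/7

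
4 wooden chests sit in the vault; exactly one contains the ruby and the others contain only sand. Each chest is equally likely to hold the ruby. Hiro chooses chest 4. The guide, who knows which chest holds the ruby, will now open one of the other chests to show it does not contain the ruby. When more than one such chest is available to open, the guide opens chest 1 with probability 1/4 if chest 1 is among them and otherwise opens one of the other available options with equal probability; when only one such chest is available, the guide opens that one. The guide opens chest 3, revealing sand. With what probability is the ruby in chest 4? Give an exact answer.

3/13

Condition on the true location of the ruby.
If it is in chest 1 (prior 1/4): chest 1 holds the prize so is unavailable; the guide chooses uniformly among the 2 others, probability 1/2; weight (1/4)·(1/2) = 1/8.
If it is in chest 2 (prior 1/4): chest 1 is available but not opened, probability 3/4; weight (1/4)·(3/4) = 3/16.
If it is in chest 3 (prior 1/4): the guide opened chest 3, so this case is ruled out; weight (1/4)·0 = 0.
If it is in chest 4 (prior 1/4): chest 1 is available but not opened; chest 3 gets probability (1 − 1/4)/2 = 3/8; weight (1/4)·(3/8) = 3/32.
The weights sum to 13/32.
So P(the ruby in chest 4 | the guide opened chest 3) = (3/32) / (13/32) = 3/13.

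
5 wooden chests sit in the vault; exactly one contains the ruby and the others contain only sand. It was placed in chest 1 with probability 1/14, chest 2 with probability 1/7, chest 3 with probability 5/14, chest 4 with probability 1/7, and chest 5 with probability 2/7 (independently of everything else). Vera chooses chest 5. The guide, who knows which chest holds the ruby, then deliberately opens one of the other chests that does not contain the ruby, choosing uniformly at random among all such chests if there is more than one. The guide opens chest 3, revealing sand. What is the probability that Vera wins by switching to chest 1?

1/8

Consider each possible location of the ruby in turn.
If it is in chest 1 (prior 1/14): the guide has 3 equally likely choices, so probability 1/3; weight (1/14)·(1/3) = 1/42.
If it is in either of chests 2 and 4 (prior 1/7 each): the guide has 3 equally likely choices, so probability 1/3; weight (1/7)·(1/3) = 1/21 each.
If it is in chest 3 (prior 5/14): the guide opened chest 3, so this case is ruled out; weight (5/14)·0 = 0.
If it is in chest 5 (prior 2/7): the guide has 4 equally likely choices, so probability 1/4; weight (2/7)·(1/4) = 1/14.
The weights sum to 4/21.
So P(the ruby in chest 1 | the guide opened chest 3) = (1/42) / (4/21) = 1/8.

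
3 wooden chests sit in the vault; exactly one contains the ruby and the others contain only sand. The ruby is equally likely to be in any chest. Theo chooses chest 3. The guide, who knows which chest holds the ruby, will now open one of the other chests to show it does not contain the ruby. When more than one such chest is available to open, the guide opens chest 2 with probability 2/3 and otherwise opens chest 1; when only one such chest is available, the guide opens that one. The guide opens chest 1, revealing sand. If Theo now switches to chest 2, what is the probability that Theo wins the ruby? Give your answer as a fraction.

3/4

Apply Bayes' rule, conditioning on where the ruby actually is.
If it is in chest 1 (prior 1/3): the guide opened chest 1, so this case is ruled out; weight (1/3)·0 = 0.
If it is in chest 2 (prior 1/3): only chest 1 is available, probability 1; weight (1/3)·1 = 1/3.
If it is in chest 3 (prior 1/3): chest 2 is available but not opened, probability 1/3; weight (1/3)·(1/3) = 1/9.
The weights sum to 4/9.
So P(the ruby in chest 2 | the guide opened chest 1) = (1/3) / (4/9) = 3/4.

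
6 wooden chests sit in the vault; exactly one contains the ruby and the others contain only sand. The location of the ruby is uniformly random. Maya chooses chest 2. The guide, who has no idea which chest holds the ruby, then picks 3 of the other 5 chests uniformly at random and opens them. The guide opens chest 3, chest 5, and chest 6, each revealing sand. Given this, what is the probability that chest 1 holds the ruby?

Condition on the true location of the ruby.
If it is in any of chests 1, 2, and 4 (prior 1/6 each): the guide picks exactly this set with probability 1/10 regardless, and none is the prize; weight (1/6)·(1/10) = 1/60 each.
If it is in any of chests 3, 5, and 6 (prior 1/6 each): that chest was opened and seen not to hold the prize — ruled out; weight (1/6)·0 = 0 each.
The weights sum to 1/20.
So P(the ruby in chest 1 | the guide opened chest 3, chest 5, and chest 6) = (1/60) / (1/20) = 1/3.

1/3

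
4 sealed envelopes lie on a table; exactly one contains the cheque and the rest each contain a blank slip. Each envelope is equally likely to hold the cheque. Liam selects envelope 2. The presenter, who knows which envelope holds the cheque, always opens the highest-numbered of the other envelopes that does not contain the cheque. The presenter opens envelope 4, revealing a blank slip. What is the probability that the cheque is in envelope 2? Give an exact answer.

1/3

Consider each possible location of the cheque in turn.
If it is in any of envelopes 1, 2, and 3 (prior 1/4 each): envelope 4 is the highest-numbered option available, probability 1; weight (1/4)·1 = 1/4 each.
If it is in envelope 4 (prior 1/4): the presenter opened envelope 4, so this case is ruled out; weight (1/4)·0 = 0.
The weights sum to 3/4.
So P(the cheque in envelope 2 | the presenter opened envelope 4) = (1/4) / (3/4) = 1/3.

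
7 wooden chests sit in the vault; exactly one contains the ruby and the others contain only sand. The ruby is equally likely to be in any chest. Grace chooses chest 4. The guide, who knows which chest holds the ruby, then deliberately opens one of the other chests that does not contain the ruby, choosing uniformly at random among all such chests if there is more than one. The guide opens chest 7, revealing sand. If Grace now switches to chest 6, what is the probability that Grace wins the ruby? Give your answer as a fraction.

Consider each possible location of the ruby in turn.
If it is in any of chests 1, 2, 3, 5, and 6 (prior 1/7 each): the guide has 5 equally likely choices, so probability 1/5; weight (1/7)·(1/5) = 1/35 each.
If it is in chest 4 (prior 1/7): the guide has 6 equally likely choices, so probability 1/6; weight (1/7)·(1/6) = 1/42.
If it is in chest 7 (prior 1/7): the guide opened chest 7, so this case is ruled out; weight (1/7)·0 = 0.
The weights sum to 1/6.
So P(the ruby in chest 6 | the guide opened chest 7) = (1/35) / (1/6) = 6/35.

6/35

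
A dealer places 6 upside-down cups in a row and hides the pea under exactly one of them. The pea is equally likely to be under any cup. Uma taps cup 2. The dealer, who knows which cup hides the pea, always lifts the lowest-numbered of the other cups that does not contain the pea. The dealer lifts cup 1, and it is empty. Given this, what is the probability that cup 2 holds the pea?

Consider each possible location of the pea in turn.
If it is under cup 1 (prior 1/6): the dealer opened cup 1, so this case is ruled out; weight (1/6)·0 = 0.
If it is under any of cups 2, 3, 4, 5, and 6 (prior 1/6 each): cup 1 is the lowest-numbered option available, probability 1; weight (1/6)·1 = 1/6 each.
The weights sum to 5/6.
So P(the pea under cup 2 | the dealer opened cup 1) = (1/6) / (5/6) = 1/5.

1/5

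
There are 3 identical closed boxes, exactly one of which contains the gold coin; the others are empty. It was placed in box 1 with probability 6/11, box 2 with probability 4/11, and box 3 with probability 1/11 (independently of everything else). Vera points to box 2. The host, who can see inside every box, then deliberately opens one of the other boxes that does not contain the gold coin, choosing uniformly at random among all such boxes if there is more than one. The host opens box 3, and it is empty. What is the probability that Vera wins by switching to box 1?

Condition on the true location of the gold coin.
If it is in box 1 (prior 6/11): the host has no choice, probability 1; weight (6/11)·1 = 6/11.
If it is in box 2 (prior 4/11): the host has 2 equally likely choices, so probability 1/2; weight (4/11)·(1/2) = 2/11.
If it is in box 3 (prior 1/11): the host opened box 3, so this case is ruled out; weight (1/11)·0 = 0.
The weights sum to 8/11.
So P(the gold coin in box 1 | the host opened box 3) = (6/11) / (8/11) = 3/4.

3/4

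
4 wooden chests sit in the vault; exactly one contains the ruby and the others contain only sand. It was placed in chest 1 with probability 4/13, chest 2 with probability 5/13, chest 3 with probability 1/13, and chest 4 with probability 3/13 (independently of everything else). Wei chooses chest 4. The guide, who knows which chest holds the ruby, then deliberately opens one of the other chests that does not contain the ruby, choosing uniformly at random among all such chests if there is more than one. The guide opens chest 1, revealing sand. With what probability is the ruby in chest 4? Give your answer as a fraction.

Condition on the true location of the ruby.
If it is in chest 1 (prior 4/13): the guide opened chest 1, so this case is ruled out; weight (4/13)·0 = 0.
If it is in chest 2 (prior 5/13): the guide has 2 equally likely choices, so probability 1/2; weight (5/13)·(1/2) = 5/26.
If it is in chest 3 (prior 1/13): the guide has 2 equally likely choices, so probability 1/2; weight (1/13)·(1/2) = 1/26.
If it is in chest 4 (prior 3/13): the guide has 3 equally likely choices, so probability 1/3; weight (3/13)·(1/3) = 1/13.
The weights sum to 4/13.
So P(the ruby in chest 4 | the guide opened chest 1) = (1/13) / (4/13) = 1/4.

1/4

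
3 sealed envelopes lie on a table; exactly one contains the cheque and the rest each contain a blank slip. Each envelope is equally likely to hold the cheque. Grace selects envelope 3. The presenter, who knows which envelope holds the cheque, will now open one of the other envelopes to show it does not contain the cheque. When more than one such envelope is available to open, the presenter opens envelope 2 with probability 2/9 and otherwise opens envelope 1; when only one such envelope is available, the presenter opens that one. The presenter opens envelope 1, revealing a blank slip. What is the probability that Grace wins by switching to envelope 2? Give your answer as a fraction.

9/16

Apply Bayes' rule, conditioning on where the cheque actually is.
If it is in envelope 1 (prior 1/3): the presenter opened envelope 1, so this case is ruled out; weight (1/3)·0 = 0.
If it is in envelope 2 (prior 1/3): only envelope 1 is available, probability 1; weight (1/3)·1 = 1/3.
If it is in envelope 3 (prior 1/3): envelope 2 is available but not opened, probability 7/9; weight (1/3)·(7/9) = 7/27.
The weights sum to 16/27.
So P(the cheque in envelope 2 | the presenter opened envelope 1) = (1/3) / (16/27) = 9/16.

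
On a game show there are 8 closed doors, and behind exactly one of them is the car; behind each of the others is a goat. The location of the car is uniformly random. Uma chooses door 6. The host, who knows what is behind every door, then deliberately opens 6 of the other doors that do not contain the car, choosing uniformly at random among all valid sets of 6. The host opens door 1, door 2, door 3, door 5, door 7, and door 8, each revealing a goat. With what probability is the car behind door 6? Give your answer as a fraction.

1/8

Consider each possible location of the car in turn.
If it is behind any of doors 1, 2, 3, 5, 7, and 8 (prior 1/8 each): that door was opened and seen not to hold the prize — ruled out; weight (1/8)·0 = 0 each.
If it is behind door 4 (prior 1/8): the host has no choice, probability 1; weight (1/8)·1 = 1/8.
If it is behind door 6 (prior 1/8): the host has 7 equally likely choices, so probability 1/7; weight (1/8)·(1/7) = 1/56.
The weights sum to 1/7.
So P(the car behind door 6 | the host opened door 1, door 2, door 3, door 5, door 7, and door 8) = (1/56) / (1/7) = 1/8.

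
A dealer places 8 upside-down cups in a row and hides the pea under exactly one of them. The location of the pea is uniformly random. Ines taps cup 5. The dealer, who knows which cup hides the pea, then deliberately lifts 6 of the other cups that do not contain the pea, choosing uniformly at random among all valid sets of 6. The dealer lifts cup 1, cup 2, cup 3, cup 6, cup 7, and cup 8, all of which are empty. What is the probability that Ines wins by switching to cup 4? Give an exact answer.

7/8

Apply Bayes' rule, conditioning on where the pea actually is.
If it is under any of cups 1, 2, 3, 6, 7, and 8 (prior 1/8 each): that cup was opened and seen not to hold the prize — ruled out; weight (1/8)·0 = 0 each.
If it is under cup 4 (prior 1/8): the dealer has no choice, probability 1; weight (1/8)·1 = 1/8.
If it is under cup 5 (prior 1/8): the dealer has 7 equally likely choices, so probability 1/7; weight (1/8)·(1/7) = 1/56.
The weights sum to 1/7.
So P(the pea under cup 4 | the dealer opened cup 1, cup 2, cup 3, cup 6, cup 7, and cup 8) = (1/8) / (1/7) = 7/8.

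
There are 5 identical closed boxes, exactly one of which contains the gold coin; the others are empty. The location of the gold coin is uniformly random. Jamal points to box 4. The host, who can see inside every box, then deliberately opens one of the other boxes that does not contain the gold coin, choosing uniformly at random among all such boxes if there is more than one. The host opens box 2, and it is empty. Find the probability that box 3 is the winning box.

Condition on the true location of the gold coin.
If it is in any of boxes 1, 3, and 5 (prior 1/5 each): the host has 3 equally likely choices, so probability 1/3; weight (1/5)·(1/3) = 1/15 each.
If it is in box 2 (prior 1/5): the host opened box 2, so this case is ruled out; weight (1/5)·0 = 0.
If it is in box 4 (prior 1/5): the host has 4 equally likely choices, so probability 1/4; weight (1/5)·(1/4) = 1/20.
The weights sum to 1/4.
So P(the gold coin in box 3 | the host opened box 2) = (1/15) / (1/4) = 4/15.

4/15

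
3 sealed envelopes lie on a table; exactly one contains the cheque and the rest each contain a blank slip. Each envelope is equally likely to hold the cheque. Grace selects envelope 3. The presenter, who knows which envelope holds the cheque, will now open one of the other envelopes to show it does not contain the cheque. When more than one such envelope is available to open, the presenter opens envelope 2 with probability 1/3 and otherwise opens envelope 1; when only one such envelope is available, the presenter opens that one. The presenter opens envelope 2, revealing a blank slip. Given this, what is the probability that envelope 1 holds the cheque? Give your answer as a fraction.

3/4

Apply Bayes' rule, conditioning on where the cheque actually is.
If it is in envelope 1 (prior 1/3): only envelope 2 is available, probability 1; weight (1/3)·1 = 1/3.
If it is in envelope 2 (prior 1/3): the presenter opened envelope 2, so this case is ruled out; weight (1/3)·0 = 0.
If it is in envelope 3 (prior 1/3): envelope 2 is available, opened with probability 1/3; weight (1/3)·(1/3) = 1/9.
The weights sum to 4/9.
So P(the cheque in envelope 1 | the presenter opened envelope 2) = (1/3) / (4/9) = 3/4.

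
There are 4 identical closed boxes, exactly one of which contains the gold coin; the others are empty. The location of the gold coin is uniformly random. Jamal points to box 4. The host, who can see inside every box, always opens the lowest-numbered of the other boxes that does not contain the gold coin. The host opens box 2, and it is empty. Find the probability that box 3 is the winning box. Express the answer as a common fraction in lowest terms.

0

Apply Bayes' rule, conditioning on where the gold coin actually is.
If it is in box 1 (prior 1/4): box 2 is the lowest-numbered option available, probability 1; weight (1/4)·1 = 1/4.
If it is in box 2 (prior 1/4): the host opened box 2, so this case is ruled out; weight (1/4)·0 = 0.
If it is in either of boxes 3 and 4 (prior 1/4 each): the host would have opened box 1 instead, probability 0; weight (1/4)·0 = 0 each.
The weights sum to 1/4.
So P(the gold coin in box 3 | the host opened box 2) = 0 / (1/4) = 0.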